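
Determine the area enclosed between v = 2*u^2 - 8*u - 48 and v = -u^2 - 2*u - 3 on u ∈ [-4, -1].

The difference (2*u^2 - 8*u - 48) - (-u^2 - 2*u - 3) = 3*u^2 - 6*u - 45 changes sign at u = -3 inside [-4, -1], so split the integral there.
∫[-4,-3] (3*u^2 - 6*u - 45) du = 13.
∫[-3,-1] (3*u^2 - 6*u - 45) du = -40; the area of that piece is 40.
Total area = 13 + 40 = 53.

53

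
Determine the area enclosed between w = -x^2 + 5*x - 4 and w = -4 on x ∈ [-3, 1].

101/3

The difference (-x^2 + 5*x - 4) - (-4) = -x^2 + 5*x changes sign at x = 0 inside [-3, 1], so split the integral there.
∫[-3,0] (-x^2 + 5*x) dx = -63/2; the area of that piece is 63/2.
∫[0,1] (-x^2 + 5*x) dx = 13/6.
Total area = 63/2 + 13/6 = 101/3.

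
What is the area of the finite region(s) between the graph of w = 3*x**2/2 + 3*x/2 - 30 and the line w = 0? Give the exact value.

The curve meets the x-axis where 3*x**2/2 + 3*x/2 - 30 = 0, i.e. 3*(x - 4)*(x + 5)/2 = 0, at x = -5, 4.
On [-5, 4] the curve lies below the axis; ∫[-5,4] (3*x**2/2 + 3*x/2 - 30) dx = -729/4, giving area 729/4.

729/4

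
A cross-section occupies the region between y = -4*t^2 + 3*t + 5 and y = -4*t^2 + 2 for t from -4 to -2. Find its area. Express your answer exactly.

On [-4, -2], (-4*t^2 + 3*t + 5) - (-4*t^2 + 2) = 3*t + 3 is ≤ 0 throughout, so the area is a single integral of |3*t + 3|.
∫[-4,-2] (3*t + 3) dt = -12; the area of that piece is 12.

12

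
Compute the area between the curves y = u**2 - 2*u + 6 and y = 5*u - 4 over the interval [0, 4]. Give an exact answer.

The difference (u**2 - 2*u + 6) - (5*u - 4) = u**2 - 7*u + 10 changes sign at u = 2 inside [0, 4], so split the integral there.
∫[0,2] (u**2 - 7*u + 10) du = 26/3.
∫[2,4] (u**2 - 7*u + 10) du = -10/3; the area of that piece is 10/3.
Total area = 26/3 + 10/3 = 12.

12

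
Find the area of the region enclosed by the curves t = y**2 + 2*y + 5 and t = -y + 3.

1/6

Both boundary curves give t as a function of y, so integrate with respect to y. Setting them equal: y**2 + 3*y + 2 = 0, i.e. (y + 1)*(y + 2) = 0, so they meet at y = -2, -1.
For y in [-2, -1], t = y**2 + 2*y + 5 is on the left; area = ∫[-2,-1] (-(y**2 + 3*y + 2)) dy = 1/6.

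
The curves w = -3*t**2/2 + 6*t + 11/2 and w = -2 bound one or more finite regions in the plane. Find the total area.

Set the curves equal: -3*t**2/2 + 6*t + 11/2 = -2, so -3*t**2/2 + 6*t + 15/2 = 0, which factors as -3*(t - 5)*(t + 1)/2 = 0. The curves meet at t = -1, 5.
On [-1, 5], w = -3*t**2/2 + 6*t + 11/2 is on top; that piece has area ∫[-1,5] (-3*t**2/2 + 6*t + 15/2) dt = 54.

54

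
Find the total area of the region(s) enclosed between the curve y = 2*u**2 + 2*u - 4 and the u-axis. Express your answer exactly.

The curve meets the u-axis where 2*u**2 + 2*u - 4 = 0, i.e. 2*(u - 1)*(u + 2) = 0, at u = -2, 1.
On [-2, 1] the curve lies below the axis; ∫[-2,1] (2*u**2 + 2*u - 4) du = -9, giving area 9.

9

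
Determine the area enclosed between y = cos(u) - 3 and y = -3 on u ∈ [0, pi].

The difference (cos(u) - 3) - (-3) = cos(u) changes sign at u = pi/2 inside [0, pi], so split the integral there.
∫[0,pi/2] (cos(u)) du = 1.
∫[pi/2,pi] (cos(u)) du = -1; the area of that piece is 1.
Total area = 1 + 1 = 2.

2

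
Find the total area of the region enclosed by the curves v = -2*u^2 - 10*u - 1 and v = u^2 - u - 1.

Set the curves equal: -2*u^2 - 10*u - 1 = u^2 - u - 1, so -3*u^2 - 9*u = 0, which factors as -3*u*(u + 3) = 0. The curves meet at u = -3, 0.
On [-3, 0], v = -2*u^2 - 10*u - 1 is on top; that piece has area ∫[-3,0] (-3*u^2 - 9*u) du = 27/2.

27/2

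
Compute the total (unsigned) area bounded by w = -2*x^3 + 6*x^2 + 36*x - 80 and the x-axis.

The curve meets the x-axis where -2*x^3 + 6*x^2 + 36*x - 80 = 0, i.e. -2*(x - 5)*(x - 2)*(x + 4) = 0, at x = -4, 2, 5.
On [-4, 2] the curve lies below the axis; ∫[-4,2] (-2*x^3 + 6*x^2 + 36*x - 80) dx = -432, giving area 432.
On [2, 5] the curve lies above the axis; ∫[2,5] (-2*x^3 + 6*x^2 + 36*x - 80) dx = 135/2, giving area 135/2.
Total area = 432 + 135/2 = 999/2.

999/2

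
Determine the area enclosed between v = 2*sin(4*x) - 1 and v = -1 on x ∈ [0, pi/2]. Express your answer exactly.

The difference (2*sin(4*x) - 1) - (-1) = 2*sin(4*x) changes sign at x = pi/4 inside [0, pi/2], so split the integral there.
∫[0,pi/4] (2*sin(4*x)) dx = 1.
∫[pi/4,pi/2] (2*sin(4*x)) dx = -1; the area of that piece is 1.
Total area = 1 + 1 = 2.

2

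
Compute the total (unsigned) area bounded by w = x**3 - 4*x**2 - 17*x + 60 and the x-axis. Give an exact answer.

3901/12

The curve meets the x-axis where x**3 - 4*x**2 - 17*x + 60 = 0, i.e. (x - 5)*(x - 3)*(x + 4) = 0, at x = -4, 3, 5.
On [-4, 3] the curve lies above the axis; ∫[-4,3] (x**3 - 4*x**2 - 17*x + 60) dx = 3773/12, giving area 3773/12.
On [3, 5] the curve lies below the axis; ∫[3,5] (x**3 - 4*x**2 - 17*x + 60) dx = -32/3, giving area 32/3.
Total area = 3773/12 + 32/3 = 3901/12.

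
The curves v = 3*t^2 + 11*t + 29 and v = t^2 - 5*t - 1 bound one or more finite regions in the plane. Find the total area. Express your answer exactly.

8/3

Set the curves equal: 3*t^2 + 11*t + 29 = t^2 - 5*t - 1, so 2*t^2 + 16*t + 30 = 0, which factors as 2*(t + 3)*(t + 5) = 0. The curves meet at t = -5, -3.
On [-5, -3], v = t^2 - 5*t - 1 is on top; that piece has area ∫[-5,-3] (-(2*t^2 + 16*t + 30)) dt = 8/3.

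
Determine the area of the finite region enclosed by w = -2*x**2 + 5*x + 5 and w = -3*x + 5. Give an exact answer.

Set the curves equal: -2*x**2 + 5*x + 5 = -3*x + 5, so -2*x**2 + 8*x = 0, which factors as -2*x*(x - 4) = 0. The curves meet at x = 0, 4.
On [0, 4], w = -2*x**2 + 5*x + 5 is on top; that piece has area ∫[0,4] (-2*x**2 + 8*x) dx = 64/3.

64/3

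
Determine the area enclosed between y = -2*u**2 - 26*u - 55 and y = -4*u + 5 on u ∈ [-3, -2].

53/3

On [-3, -2], (-2*u**2 - 26*u - 55) - (-4*u + 5) = -2*u**2 - 22*u - 60 is ≤ 0 throughout, so the area is a single integral of |-2*u**2 - 22*u - 60|.
∫[-3,-2] (-2*u**2 - 22*u - 60) du = -53/3; the area of that piece is 53/3.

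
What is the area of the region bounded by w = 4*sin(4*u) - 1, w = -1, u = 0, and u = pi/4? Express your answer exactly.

2

On [0, pi/4], (4*sin(4*u) - 1) - (-1) = 4*sin(4*u) is ≥ 0 throughout, so the area is a single integral of |4*sin(4*u)|.
∫[0,pi/4] (4*sin(4*u)) du = 2.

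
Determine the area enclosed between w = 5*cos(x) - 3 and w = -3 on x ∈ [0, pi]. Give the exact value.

The difference (5*cos(x) - 3) - (-3) = 5*cos(x) changes sign at x = pi/2 inside [0, pi], so split the integral there.
∫[0,pi/2] (5*cos(x)) dx = 5.
∫[pi/2,pi] (5*cos(x)) dx = -5; the area of that piece is 5.
Total area = 5 + 5 = 10.

10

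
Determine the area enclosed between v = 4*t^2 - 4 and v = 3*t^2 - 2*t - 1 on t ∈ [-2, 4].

The difference (4*t^2 - 4) - (3*t^2 - 2*t - 1) = t^2 + 2*t - 3 changes sign at t = 1 inside [-2, 4], so split the integral there.
∫[-2,1] (t^2 + 2*t - 3) dt = -9; the area of that piece is 9.
∫[1,4] (t^2 + 2*t - 3) dt = 27.
Total area = 9 + 27 = 36.

36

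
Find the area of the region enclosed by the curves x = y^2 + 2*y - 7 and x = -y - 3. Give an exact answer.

125/6

Both boundary curves give x as a function of y, so integrate with respect to y. Setting them equal: y^2 + 3*y - 4 = 0, i.e. (y - 1)*(y + 4) = 0, so they meet at y = -4, 1.
For y in [-4, 1], x = y^2 + 2*y - 7 is on the left; area = ∫[-4,1] (-(y^2 + 3*y - 4)) dy = 125/6.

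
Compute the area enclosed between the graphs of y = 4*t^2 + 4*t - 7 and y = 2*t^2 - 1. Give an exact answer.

Set the curves equal: 4*t^2 + 4*t - 7 = 2*t^2 - 1, so 2*t^2 + 4*t - 6 = 0, which factors as 2*(t - 1)*(t + 3) = 0. The curves meet at t = -3, 1.
On [-3, 1], y = 2*t^2 - 1 is on top; that piece has area ∫[-3,1] (-(2*t^2 + 4*t - 6)) dt = 64/3.

64/3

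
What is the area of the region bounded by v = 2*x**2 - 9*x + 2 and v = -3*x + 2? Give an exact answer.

9

Set the curves equal: 2*x**2 - 9*x + 2 = -3*x + 2, so 2*x**2 - 6*x = 0, which factors as 2*x*(x - 3) = 0. The curves meet at x = 0, 3.
On [0, 3], v = -3*x + 2 is on top; that piece has area ∫[0,3] (-(2*x**2 - 6*x)) dx = 9.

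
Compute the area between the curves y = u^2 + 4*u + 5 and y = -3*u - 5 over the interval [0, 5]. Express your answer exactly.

1075/6

On [0, 5], (u^2 + 4*u + 5) - (-3*u - 5) = u^2 + 7*u + 10 is ≥ 0 throughout, so the area is a single integral of |u^2 + 7*u + 10|.
∫[0,5] (u^2 + 7*u + 10) du = 1075/6.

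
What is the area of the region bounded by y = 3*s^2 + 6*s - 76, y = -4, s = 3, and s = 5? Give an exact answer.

30

The difference (3*s^2 + 6*s - 76) - (-4) = 3*s^2 + 6*s - 72 changes sign at s = 4 inside [3, 5], so split the integral there.
∫[3,4] (3*s^2 + 6*s - 72) ds = -14; the area of that piece is 14.
∫[4,5] (3*s^2 + 6*s - 72) ds = 16.
Total area = 14 + 16 = 30.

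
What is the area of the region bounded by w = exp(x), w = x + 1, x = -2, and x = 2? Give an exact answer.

-4 - exp(-2) + exp(2)

On [-2, 2], (exp(x)) - (x + 1) = -x + exp(x) - 1 is ≥ 0 throughout, so the area is a single integral of |-x + exp(x) - 1|.
∫[-2,2] (-x + exp(x) - 1) dx = -4 - exp(-2) + exp(2).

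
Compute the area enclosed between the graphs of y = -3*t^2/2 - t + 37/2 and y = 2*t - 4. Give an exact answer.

Set the curves equal: -3*t^2/2 - t + 37/2 = 2*t - 4, so -3*t^2/2 - 3*t + 45/2 = 0, which factors as -3*(t - 3)*(t + 5)/2 = 0. The curves meet at t = -5, 3.
On [-5, 3], y = -3*t^2/2 - t + 37/2 is on top; that piece has area ∫[-5,3] (-3*t^2/2 - 3*t + 45/2) dt = 128.

128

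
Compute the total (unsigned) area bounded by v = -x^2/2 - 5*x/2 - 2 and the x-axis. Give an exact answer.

The curve meets the x-axis where -x^2/2 - 5*x/2 - 2 = 0, i.e. -(x + 1)*(x + 4)/2 = 0, at x = -4, -1.
On [-4, -1] the curve lies above the axis; ∫[-4,-1] (-x^2/2 - 5*x/2 - 2) dx = 9/4, giving area 9/4.

9/4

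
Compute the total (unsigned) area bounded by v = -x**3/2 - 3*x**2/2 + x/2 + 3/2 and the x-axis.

The curve meets the x-axis where -x**3/2 - 3*x**2/2 + x/2 + 3/2 = 0, i.e. -(x - 1)*(x + 1)*(x + 3)/2 = 0, at x = -3, -1, 1.
On [-3, -1] the curve lies below the axis; ∫[-3,-1] (-x**3/2 - 3*x**2/2 + x/2 + 3/2) dx = -2, giving area 2.
On [-1, 1] the curve lies above the axis; ∫[-1,1] (-x**3/2 - 3*x**2/2 + x/2 + 3/2) dx = 2, giving area 2.
Total area = 2 + 2 = 4.

4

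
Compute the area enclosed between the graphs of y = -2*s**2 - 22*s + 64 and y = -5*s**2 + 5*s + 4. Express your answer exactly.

Set the curves equal: -2*s**2 - 22*s + 64 = -5*s**2 + 5*s + 4, so 3*s**2 - 27*s + 60 = 0, which factors as 3*(s - 5)*(s - 4) = 0. The curves meet at s = 4, 5.
On [4, 5], y = -5*s**2 + 5*s + 4 is on top; that piece has area ∫[4,5] (-(3*s**2 - 27*s + 60)) ds = 1/2.

1/2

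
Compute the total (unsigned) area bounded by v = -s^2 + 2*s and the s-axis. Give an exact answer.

4/3

The curve meets the s-axis where -s^2 + 2*s = 0, i.e. -s*(s - 2) = 0, at s = 0, 2.
On [0, 2] the curve lies above the axis; ∫[0,2] (-s^2 + 2*s) ds = 4/3, giving area 4/3.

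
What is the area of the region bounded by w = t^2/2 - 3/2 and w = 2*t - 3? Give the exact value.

Set the curves equal: t^2/2 - 3/2 = 2*t - 3, so t^2/2 - 2*t + 3/2 = 0, which factors as (t - 3)*(t - 1)/2 = 0. The curves meet at t = 1, 3.
On [1, 3], w = 2*t - 3 is on top; that piece has area ∫[1,3] (-(t^2/2 - 2*t + 3/2)) dt = 2/3.

2/3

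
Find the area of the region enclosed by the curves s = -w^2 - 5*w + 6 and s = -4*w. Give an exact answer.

Both boundary curves give s as a function of w, so integrate with respect to w. Setting them equal: -w^2 - w + 6 = 0, i.e. -(w - 2)*(w + 3) = 0, so they meet at w = -3, 2.
For w in [-3, 2], s = -w^2 - 5*w + 6 is on the right; area = ∫[-3,2] (-w^2 - w + 6) dw = 125/6.

125/6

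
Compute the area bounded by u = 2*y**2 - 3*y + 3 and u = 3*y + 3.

Both boundary curves give u as a function of y, so integrate with respect to y. Setting them equal: 2*y**2 - 6*y = 0, i.e. 2*y*(y - 3) = 0, so they meet at y = 0, 3.
For y in [0, 3], u = 2*y**2 - 3*y + 3 is on the left; area = ∫[0,3] (-(2*y**2 - 6*y)) dy = 9.

9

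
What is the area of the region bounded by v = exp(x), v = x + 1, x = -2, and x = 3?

On [-2, 3], (exp(x)) - (x + 1) = -x + exp(x) - 1 is ≥ 0 throughout, so the area is a single integral of |-x + exp(x) - 1|.
∫[-2,3] (-x + exp(x) - 1) dx = -15/2 - exp(-2) + exp(3).

-15/2 - exp(-2) + exp(3)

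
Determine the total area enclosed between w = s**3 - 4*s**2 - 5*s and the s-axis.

443/6

The curve meets the s-axis where s**3 - 4*s**2 - 5*s = 0, i.e. s*(s - 5)*(s + 1) = 0, at s = -1, 0, 5.
On [-1, 0] the curve lies above the axis; ∫[-1,0] (s**3 - 4*s**2 - 5*s) ds = 11/12, giving area 11/12.
On [0, 5] the curve lies below the axis; ∫[0,5] (s**3 - 4*s**2 - 5*s) ds = -875/12, giving area 875/12.
Total area = 11/12 + 875/12 = 443/6.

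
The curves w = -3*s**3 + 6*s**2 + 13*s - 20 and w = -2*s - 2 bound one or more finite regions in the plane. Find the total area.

Set the curves equal: -3*s**3 + 6*s**2 + 13*s - 20 = -2*s - 2, so -3*s**3 + 6*s**2 + 15*s - 18 = 0, which factors as -3*(s - 3)*(s - 1)*(s + 2) = 0. The curves meet at s = -2, 1, 3.
On [-2, 1], w = -2*s - 2 is on top; that piece has area ∫[-2,1] (-(-3*s**3 + 6*s**2 + 15*s - 18)) ds = 189/4.
On [1, 3], w = -3*s**3 + 6*s**2 + 13*s - 20 is on top; that piece has area ∫[1,3] (-3*s**3 + 6*s**2 + 15*s - 18) ds = 16.
Total enclosed area = 189/4 + 16 = 253/4.

253/4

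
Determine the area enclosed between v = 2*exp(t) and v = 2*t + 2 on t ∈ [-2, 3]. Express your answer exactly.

On [-2, 3], (2*exp(t)) - (2*t + 2) = -2*t + 2*exp(t) - 2 is ≥ 0 throughout, so the area is a single integral of |-2*t + 2*exp(t) - 2|.
∫[-2,3] (-2*t + 2*exp(t) - 2) dt = -15 - 2*exp(-2) + 2*exp(3).

-15 - 2*exp(-2) + 2*exp(3)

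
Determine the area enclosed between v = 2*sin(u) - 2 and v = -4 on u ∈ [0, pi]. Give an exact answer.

4 + 2*pi

On [0, pi], (2*sin(u) - 2) - (-4) = 2*sin(u) + 2 is ≥ 0 throughout, so the area is a single integral of |2*sin(u) + 2|.
∫[0,pi] (2*sin(u) + 2) du = 4 + 2*pi.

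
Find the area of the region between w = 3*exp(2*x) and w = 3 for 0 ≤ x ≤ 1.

On [0, 1], (3*exp(2*x)) - (3) = 3*exp(2*x) - 3 is ≥ 0 throughout, so the area is a single integral of |3*exp(2*x) - 3|.
∫[0,1] (3*exp(2*x) - 3) dx = -9/2 + 3*exp(2)/2.

-9/2 + 3*exp(2)/2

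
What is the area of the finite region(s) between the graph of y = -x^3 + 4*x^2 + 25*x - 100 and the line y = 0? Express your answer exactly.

4019/6

The curve meets the x-axis where -x^3 + 4*x^2 + 25*x - 100 = 0, i.e. -(x - 5)*(x - 4)*(x + 5) = 0, at x = -5, 4, 5.
On [-5, 4] the curve lies below the axis; ∫[-5,4] (-x^3 + 4*x^2 + 25*x - 100) dx = -2673/4, giving area 2673/4.
On [4, 5] the curve lies above the axis; ∫[4,5] (-x^3 + 4*x^2 + 25*x - 100) dx = 19/12, giving area 19/12.
Total area = 2673/4 + 19/12 = 4019/6.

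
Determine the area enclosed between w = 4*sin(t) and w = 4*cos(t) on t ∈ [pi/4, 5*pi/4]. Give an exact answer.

On [pi/4, 5*pi/4], (4*sin(t)) - (4*cos(t)) = 4*sin(t) - 4*cos(t) is ≥ 0 throughout, so the area is a single integral of |4*sin(t) - 4*cos(t)|.
∫[pi/4,5*pi/4] (4*sin(t) - 4*cos(t)) dt = 8*sqrt(2).

8*sqrt(2)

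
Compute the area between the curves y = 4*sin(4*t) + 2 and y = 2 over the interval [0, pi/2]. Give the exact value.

4

The difference (4*sin(4*t) + 2) - (2) = 4*sin(4*t) changes sign at t = pi/4 inside [0, pi/2], so split the integral there.
∫[0,pi/4] (4*sin(4*t)) dt = 2.
∫[pi/4,pi/2] (4*sin(4*t)) dt = -2; the area of that piece is 2.
Total area = 2 + 2 = 4.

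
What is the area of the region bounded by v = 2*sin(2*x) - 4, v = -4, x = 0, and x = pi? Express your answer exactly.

4

The difference (2*sin(2*x) - 4) - (-4) = 2*sin(2*x) changes sign at x = pi/2 inside [0, pi], so split the integral there.
∫[0,pi/2] (2*sin(2*x)) dx = 2.
∫[pi/2,pi] (2*sin(2*x)) dx = -2; the area of that piece is 2.
Total area = 2 + 2 = 4.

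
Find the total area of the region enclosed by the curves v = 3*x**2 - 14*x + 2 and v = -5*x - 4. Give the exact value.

1/2

Set the curves equal: 3*x**2 - 14*x + 2 = -5*x - 4, so 3*x**2 - 9*x + 6 = 0, which factors as 3*(x - 2)*(x - 1) = 0. The curves meet at x = 1, 2.
On [1, 2], v = -5*x - 4 is on top; that piece has area ∫[1,2] (-(3*x**2 - 9*x + 6)) dx = 1/2.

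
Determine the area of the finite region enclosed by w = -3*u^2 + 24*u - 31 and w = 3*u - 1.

Set the curves equal: -3*u^2 + 24*u - 31 = 3*u - 1, so -3*u^2 + 21*u - 30 = 0, which factors as -3*(u - 5)*(u - 2) = 0. The curves meet at u = 2, 5.
On [2, 5], w = -3*u^2 + 24*u - 31 is on top; that piece has area ∫[2,5] (-3*u^2 + 21*u - 30) du = 27/2.

27/2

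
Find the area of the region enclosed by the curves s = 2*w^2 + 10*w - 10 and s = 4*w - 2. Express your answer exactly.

125/3

Both boundary curves give s as a function of w, so integrate with respect to w. Setting them equal: 2*w^2 + 6*w - 8 = 0, i.e. 2*(w - 1)*(w + 4) = 0, so they meet at w = -4, 1.
For w in [-4, 1], s = 2*w^2 + 10*w - 10 is on the left; area = ∫[-4,1] (-(2*w^2 + 6*w - 8)) dw = 125/3.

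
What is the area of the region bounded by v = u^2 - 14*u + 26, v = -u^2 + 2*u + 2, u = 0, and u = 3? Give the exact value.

The difference (u^2 - 14*u + 26) - (-u^2 + 2*u + 2) = 2*u^2 - 16*u + 24 changes sign at u = 2 inside [0, 3], so split the integral there.
∫[0,2] (2*u^2 - 16*u + 24) du = 64/3.
∫[2,3] (2*u^2 - 16*u + 24) du = -10/3; the area of that piece is 10/3.
Total area = 64/3 + 10/3 = 74/3.

74/3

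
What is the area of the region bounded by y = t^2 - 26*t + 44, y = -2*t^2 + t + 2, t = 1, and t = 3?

The difference (t^2 - 26*t + 44) - (-2*t^2 + t + 2) = 3*t^2 - 27*t + 42 changes sign at t = 2 inside [1, 3], so split the integral there.
∫[1,2] (3*t^2 - 27*t + 42) dt = 17/2.
∫[2,3] (3*t^2 - 27*t + 42) dt = -13/2; the area of that piece is 13/2.
Total area = 17/2 + 13/2 = 15.

15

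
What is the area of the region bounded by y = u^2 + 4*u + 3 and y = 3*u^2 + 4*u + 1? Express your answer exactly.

Set the curves equal: u^2 + 4*u + 3 = 3*u^2 + 4*u + 1, so -2*u^2 + 2 = 0, which factors as -2*(u - 1)*(u + 1) = 0. The curves meet at u = -1, 1.
On [-1, 1], y = u^2 + 4*u + 3 is on top; that piece has area ∫[-1,1] (-2*u^2 + 2) du = 8/3.

8/3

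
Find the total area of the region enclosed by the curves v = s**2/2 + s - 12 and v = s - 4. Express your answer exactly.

Set the curves equal: s**2/2 + s - 12 = s - 4, so s**2/2 - 8 = 0, which factors as (s - 4)*(s + 4)/2 = 0. The curves meet at s = -4, 4.
On [-4, 4], v = s - 4 is on top; that piece has area ∫[-4,4] (-(s**2/2 - 8)) ds = 128/3.

128/3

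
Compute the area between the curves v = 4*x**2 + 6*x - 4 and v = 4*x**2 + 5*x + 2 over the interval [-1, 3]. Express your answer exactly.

On [-1, 3], (4*x**2 + 6*x - 4) - (4*x**2 + 5*x + 2) = x - 6 is ≤ 0 throughout, so the area is a single integral of |x - 6|.
∫[-1,3] (x - 6) dx = -20; the area of that piece is 20.

20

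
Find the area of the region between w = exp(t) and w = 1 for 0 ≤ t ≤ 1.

-2 + exp(1)

On [0, 1], (exp(t)) - (1) = exp(t) - 1 is ≥ 0 throughout, so the area is a single integral of |exp(t) - 1|.
∫[0,1] (exp(t) - 1) dt = -2 + exp(1).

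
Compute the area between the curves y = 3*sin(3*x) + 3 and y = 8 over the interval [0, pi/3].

On [0, pi/3], (3*sin(3*x) + 3) - (8) = 3*sin(3*x) - 5 is ≤ 0 throughout, so the area is a single integral of |3*sin(3*x) - 5|.
∫[0,pi/3] (3*sin(3*x) - 5) dx = 2 - 5*pi/3; the area of that piece is -2 + 5*pi/3.

-2 + 5*pi/3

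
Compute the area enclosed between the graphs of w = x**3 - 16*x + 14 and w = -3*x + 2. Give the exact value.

407/4

Set the curves equal: x**3 - 16*x + 14 = -3*x + 2, so x**3 - 13*x + 12 = 0, which factors as (x - 3)*(x - 1)*(x + 4) = 0. The curves meet at x = -4, 1, 3.
On [-4, 1], w = x**3 - 16*x + 14 is on top; that piece has area ∫[-4,1] (x**3 - 13*x + 12) dx = 375/4.
On [1, 3], w = -3*x + 2 is on top; that piece has area ∫[1,3] (-(x**3 - 13*x + 12)) dx = 8.
Total enclosed area = 375/4 + 8 = 407/4.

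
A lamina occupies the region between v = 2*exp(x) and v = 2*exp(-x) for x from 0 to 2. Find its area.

-4 + 2*exp(-2) + 2*exp(2)

On [0, 2], (2*exp(x)) - (2*exp(-x)) = 2*exp(x) - 2*exp(-x) is ≥ 0 throughout, so the area is a single integral of |2*exp(x) - 2*exp(-x)|.
∫[0,2] (2*exp(x) - 2*exp(-x)) dx = -4 + 2*exp(-2) + 2*exp(2).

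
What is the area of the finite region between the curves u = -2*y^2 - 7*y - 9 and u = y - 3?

Both boundary curves give u as a function of y, so integrate with respect to y. Setting them equal: -2*y^2 - 8*y - 6 = 0, i.e. -2*(y + 1)*(y + 3) = 0, so they meet at y = -3, -1.
For y in [-3, -1], u = -2*y^2 - 7*y - 9 is on the right; area = ∫[-3,-1] (-2*y^2 - 8*y - 6) dy = 8/3.

8/3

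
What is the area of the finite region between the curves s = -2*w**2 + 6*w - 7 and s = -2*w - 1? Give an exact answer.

8/3

Both boundary curves give s as a function of w, so integrate with respect to w. Setting them equal: -2*w**2 + 8*w - 6 = 0, i.e. -2*(w - 3)*(w - 1) = 0, so they meet at w = 1, 3.
For w in [1, 3], s = -2*w**2 + 6*w - 7 is on the right; area = ∫[1,3] (-2*w**2 + 8*w - 6) dw = 8/3.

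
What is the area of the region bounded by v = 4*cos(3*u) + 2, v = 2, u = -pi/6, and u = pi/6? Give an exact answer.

8/3

On [-pi/6, pi/6], (4*cos(3*u) + 2) - (2) = 4*cos(3*u) is ≥ 0 throughout, so the area is a single integral of |4*cos(3*u)|.
∫[-pi/6,pi/6] (4*cos(3*u)) du = 8/3.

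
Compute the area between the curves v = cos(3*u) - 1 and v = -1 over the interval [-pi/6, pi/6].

2/3

On [-pi/6, pi/6], (cos(3*u) - 1) - (-1) = cos(3*u) is ≥ 0 throughout, so the area is a single integral of |cos(3*u)|.
∫[-pi/6,pi/6] (cos(3*u)) du = 2/3.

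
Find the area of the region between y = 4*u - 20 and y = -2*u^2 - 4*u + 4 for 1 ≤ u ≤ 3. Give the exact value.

The difference (4*u - 20) - (-2*u^2 - 4*u + 4) = 2*u^2 + 8*u - 24 changes sign at u = 2 inside [1, 3], so split the integral there.
∫[1,2] (2*u^2 + 8*u - 24) du = -22/3; the area of that piece is 22/3.
∫[2,3] (2*u^2 + 8*u - 24) du = 26/3.
Total area = 22/3 + 26/3 = 16.

16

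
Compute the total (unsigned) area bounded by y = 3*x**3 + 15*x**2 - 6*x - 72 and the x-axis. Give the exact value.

443/2

The curve meets the x-axis where 3*x**3 + 15*x**2 - 6*x - 72 = 0, i.e. 3*(x - 2)*(x + 3)*(x + 4) = 0, at x = -4, -3, 2.
On [-4, -3] the curve lies above the axis; ∫[-4,-3] (3*x**3 + 15*x**2 - 6*x - 72) dx = 11/4, giving area 11/4.
On [-3, 2] the curve lies below the axis; ∫[-3,2] (3*x**3 + 15*x**2 - 6*x - 72) dx = -875/4, giving area 875/4.
Total area = 11/4 + 875/4 = 443/2.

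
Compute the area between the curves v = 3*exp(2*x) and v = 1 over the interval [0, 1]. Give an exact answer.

On [0, 1], (3*exp(2*x)) - (1) = 3*exp(2*x) - 1 is ≥ 0 throughout, so the area is a single integral of |3*exp(2*x) - 1|.
∫[0,1] (3*exp(2*x) - 1) dx = -5/2 + 3*exp(2)/2.

-5/2 + 3*exp(2)/2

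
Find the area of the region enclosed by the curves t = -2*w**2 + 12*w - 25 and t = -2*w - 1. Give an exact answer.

Both boundary curves give t as a function of w, so integrate with respect to w. Setting them equal: -2*w**2 + 14*w - 24 = 0, i.e. -2*(w - 4)*(w - 3) = 0, so they meet at w = 3, 4.
For w in [3, 4], t = -2*w**2 + 12*w - 25 is on the right; area = ∫[3,4] (-2*w**2 + 14*w - 24) dw = 1/3.

1/3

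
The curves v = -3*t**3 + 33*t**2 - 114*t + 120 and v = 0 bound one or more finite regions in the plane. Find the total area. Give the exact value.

37/4

Set the curves equal: -3*t**3 + 33*t**2 - 114*t + 120 = 0, so -3*t**3 + 33*t**2 - 114*t + 120 = 0, which factors as -3*(t - 5)*(t - 4)*(t - 2) = 0. The curves meet at t = 2, 4, 5.
On [2, 4], v = 0 is on top; that piece has area ∫[2,4] (-(-3*t**3 + 33*t**2 - 114*t + 120)) dt = 8.
On [4, 5], v = -3*t**3 + 33*t**2 - 114*t + 120 is on top; that piece has area ∫[4,5] (-3*t**3 + 33*t**2 - 114*t + 120) dt = 5/4.
Total enclosed area = 8 + 5/4 = 37/4.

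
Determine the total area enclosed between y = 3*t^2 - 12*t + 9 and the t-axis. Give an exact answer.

4

The curve meets the t-axis where 3*t^2 - 12*t + 9 = 0, i.e. 3*(t - 3)*(t - 1) = 0, at t = 1, 3.
On [1, 3] the curve lies below the axis; ∫[1,3] (3*t^2 - 12*t + 9) dt = -4, giving area 4.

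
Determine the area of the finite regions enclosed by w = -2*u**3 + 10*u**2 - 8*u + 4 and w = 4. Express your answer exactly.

71/3

Set the curves equal: -2*u**3 + 10*u**2 - 8*u + 4 = 4, so -2*u**3 + 10*u**2 - 8*u = 0, which factors as -2*u*(u - 4)*(u - 1) = 0. The curves meet at u = 0, 1, 4.
On [0, 1], w = 4 is on top; that piece has area ∫[0,1] (-(-2*u**3 + 10*u**2 - 8*u)) du = 7/6.
On [1, 4], w = -2*u**3 + 10*u**2 - 8*u + 4 is on top; that piece has area ∫[1,4] (-2*u**3 + 10*u**2 - 8*u) du = 45/2.
Total enclosed area = 7/6 + 45/2 = 71/3.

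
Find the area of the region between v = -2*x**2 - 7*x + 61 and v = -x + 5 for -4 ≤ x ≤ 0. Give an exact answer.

On [-4, 0], (-2*x**2 - 7*x + 61) - (-x + 5) = -2*x**2 - 6*x + 56 is ≥ 0 throughout, so the area is a single integral of |-2*x**2 - 6*x + 56|.
∫[-4,0] (-2*x**2 - 6*x + 56) dx = 688/3.

688/3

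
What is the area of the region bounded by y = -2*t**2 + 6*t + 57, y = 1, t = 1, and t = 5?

640/3

On [1, 5], (-2*t**2 + 6*t + 57) - (1) = -2*t**2 + 6*t + 56 is ≥ 0 throughout, so the area is a single integral of |-2*t**2 + 6*t + 56|.
∫[1,5] (-2*t**2 + 6*t + 56) dt = 640/3.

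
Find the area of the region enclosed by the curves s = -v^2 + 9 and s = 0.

Both boundary curves give s as a function of v, so integrate with respect to v. Setting them equal: -v^2 + 9 = 0, i.e. -(v - 3)*(v + 3) = 0, so they meet at v = -3, 3.
For v in [-3, 3], s = -v^2 + 9 is on the right; area = ∫[-3,3] (-v^2 + 9) dv = 36.

36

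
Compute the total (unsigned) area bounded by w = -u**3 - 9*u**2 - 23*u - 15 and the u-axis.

The curve meets the u-axis where -u**3 - 9*u**2 - 23*u - 15 = 0, i.e. -(u + 1)*(u + 3)*(u + 5) = 0, at u = -5, -3, -1.
On [-5, -3] the curve lies below the axis; ∫[-5,-3] (-u**3 - 9*u**2 - 23*u - 15) du = -4, giving area 4.
On [-3, -1] the curve lies above the axis; ∫[-3,-1] (-u**3 - 9*u**2 - 23*u - 15) du = 4, giving area 4.
Total area = 4 + 4 = 8.

8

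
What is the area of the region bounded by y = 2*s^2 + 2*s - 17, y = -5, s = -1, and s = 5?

The difference (2*s^2 + 2*s - 17) - (-5) = 2*s^2 + 2*s - 12 changes sign at s = 2 inside [-1, 5], so split the integral there.
∫[-1,2] (2*s^2 + 2*s - 12) ds = -27; the area of that piece is 27.
∫[2,5] (2*s^2 + 2*s - 12) ds = 63.
Total area = 27 + 63 = 90.

90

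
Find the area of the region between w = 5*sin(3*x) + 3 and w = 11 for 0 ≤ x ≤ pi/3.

-10/3 + 8*pi/3

On [0, pi/3], (5*sin(3*x) + 3) - (11) = 5*sin(3*x) - 8 is ≤ 0 throughout, so the area is a single integral of |5*sin(3*x) - 8|.
∫[0,pi/3] (5*sin(3*x) - 8) dx = 10/3 - 8*pi/3; the area of that piece is -10/3 + 8*pi/3.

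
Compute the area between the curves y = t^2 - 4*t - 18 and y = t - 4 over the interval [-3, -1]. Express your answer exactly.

9

The difference (t^2 - 4*t - 18) - (t - 4) = t^2 - 5*t - 14 changes sign at t = -2 inside [-3, -1], so split the integral there.
∫[-3,-2] (t^2 - 5*t - 14) dt = 29/6.
∫[-2,-1] (t^2 - 5*t - 14) dt = -25/6; the area of that piece is 25/6.
Total area = 29/6 + 25/6 = 9.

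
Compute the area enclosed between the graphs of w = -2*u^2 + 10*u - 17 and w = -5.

Set the curves equal: -2*u^2 + 10*u - 17 = -5, so -2*u^2 + 10*u - 12 = 0, which factors as -2*(u - 3)*(u - 2) = 0. The curves meet at u = 2, 3.
On [2, 3], w = -2*u^2 + 10*u - 17 is on top; that piece has area ∫[2,3] (-2*u^2 + 10*u - 12) du = 1/3.

1/3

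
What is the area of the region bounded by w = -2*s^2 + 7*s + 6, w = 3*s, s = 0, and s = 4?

68/3

The difference (-2*s^2 + 7*s + 6) - (3*s) = -2*s^2 + 4*s + 6 changes sign at s = 3 inside [0, 4], so split the integral there.
∫[0,3] (-2*s^2 + 4*s + 6) ds = 18.
∫[3,4] (-2*s^2 + 4*s + 6) ds = -14/3; the area of that piece is 14/3.
Total area = 18 + 14/3 = 68/3.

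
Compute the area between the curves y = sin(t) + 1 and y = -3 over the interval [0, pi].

On [0, pi], (sin(t) + 1) - (-3) = sin(t) + 4 is ≥ 0 throughout, so the area is a single integral of |sin(t) + 4|.
∫[0,pi] (sin(t) + 4) dt = 2 + 4*pi.

2 + 4*pi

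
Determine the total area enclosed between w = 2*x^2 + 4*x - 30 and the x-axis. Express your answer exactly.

512/3

The curve meets the x-axis where 2*x^2 + 4*x - 30 = 0, i.e. 2*(x - 3)*(x + 5) = 0, at x = -5, 3.
On [-5, 3] the curve lies below the axis; ∫[-5,3] (2*x^2 + 4*x - 30) dx = -512/3, giving area 512/3.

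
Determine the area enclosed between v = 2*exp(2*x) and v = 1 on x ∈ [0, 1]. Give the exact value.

-2 + exp(2)

On [0, 1], (2*exp(2*x)) - (1) = 2*exp(2*x) - 1 is ≥ 0 throughout, so the area is a single integral of |2*exp(2*x) - 1|.
∫[0,1] (2*exp(2*x) - 1) dx = -2 + exp(2).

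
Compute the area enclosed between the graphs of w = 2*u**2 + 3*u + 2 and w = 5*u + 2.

Set the curves equal: 2*u**2 + 3*u + 2 = 5*u + 2, so 2*u**2 - 2*u = 0, which factors as 2*u*(u - 1) = 0. The curves meet at u = 0, 1.
On [0, 1], w = 5*u + 2 is on top; that piece has area ∫[0,1] (-(2*u**2 - 2*u)) du = 1/3.

1/3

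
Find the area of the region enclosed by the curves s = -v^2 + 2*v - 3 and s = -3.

4/3

Both boundary curves give s as a function of v, so integrate with respect to v. Setting them equal: -v^2 + 2*v = 0, i.e. -v*(v - 2) = 0, so they meet at v = 0, 2.
For v in [0, 2], s = -v^2 + 2*v - 3 is on the right; area = ∫[0,2] (-v^2 + 2*v) dv = 4/3.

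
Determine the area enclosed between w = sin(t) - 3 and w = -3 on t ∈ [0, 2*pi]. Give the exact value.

The difference (sin(t) - 3) - (-3) = sin(t) changes sign at t = pi inside [0, 2*pi], so split the integral there.
∫[0,pi] (sin(t)) dt = 2.
∫[pi,2*pi] (sin(t)) dt = -2; the area of that piece is 2.
Total area = 2 + 2 = 4.

4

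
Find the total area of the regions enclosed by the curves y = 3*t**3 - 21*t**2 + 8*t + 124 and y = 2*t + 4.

1741/4

Set the curves equal: 3*t**3 - 21*t**2 + 8*t + 124 = 2*t + 4, so 3*t**3 - 21*t**2 + 6*t + 120 = 0, which factors as 3*(t - 5)*(t - 4)*(t + 2) = 0. The curves meet at t = -2, 4, 5.
On [-2, 4], y = 3*t**3 - 21*t**2 + 8*t + 124 is on top; that piece has area ∫[-2,4] (3*t**3 - 21*t**2 + 6*t + 120) dt = 432.
On [4, 5], y = 2*t + 4 is on top; that piece has area ∫[4,5] (-(3*t**3 - 21*t**2 + 6*t + 120)) dt = 13/4.
Total enclosed area = 432 + 13/4 = 1741/4.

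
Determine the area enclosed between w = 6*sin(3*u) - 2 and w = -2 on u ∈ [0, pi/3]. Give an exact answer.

4

On [0, pi/3], (6*sin(3*u) - 2) - (-2) = 6*sin(3*u) is ≥ 0 throughout, so the area is a single integral of |6*sin(3*u)|.
∫[0,pi/3] (6*sin(3*u)) du = 4.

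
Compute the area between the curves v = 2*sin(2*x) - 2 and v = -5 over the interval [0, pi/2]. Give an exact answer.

On [0, pi/2], (2*sin(2*x) - 2) - (-5) = 2*sin(2*x) + 3 is ≥ 0 throughout, so the area is a single integral of |2*sin(2*x) + 3|.
∫[0,pi/2] (2*sin(2*x) + 3) dx = 2 + 3*pi/2.

2 + 3*pi/2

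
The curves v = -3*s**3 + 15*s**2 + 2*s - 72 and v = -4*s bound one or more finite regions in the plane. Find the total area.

Set the curves equal: -3*s**3 + 15*s**2 + 2*s - 72 = -4*s, so -3*s**3 + 15*s**2 + 6*s - 72 = 0, which factors as -3*(s - 4)*(s - 3)*(s + 2) = 0. The curves meet at s = -2, 3, 4.
On [-2, 3], v = -4*s is on top; that piece has area ∫[-2,3] (-(-3*s**3 + 15*s**2 + 6*s - 72)) ds = 875/4.
On [3, 4], v = -3*s**3 + 15*s**2 + 2*s - 72 is on top; that piece has area ∫[3,4] (-3*s**3 + 15*s**2 + 6*s - 72) ds = 11/4.
Total enclosed area = 875/4 + 11/4 = 443/2.

443/2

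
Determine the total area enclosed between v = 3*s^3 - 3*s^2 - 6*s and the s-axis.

The curve meets the s-axis where 3*s^3 - 3*s^2 - 6*s = 0, i.e. 3*s*(s - 2)*(s + 1) = 0, at s = -1, 0, 2.
On [-1, 0] the curve lies above the axis; ∫[-1,0] (3*s^3 - 3*s^2 - 6*s) ds = 5/4, giving area 5/4.
On [0, 2] the curve lies below the axis; ∫[0,2] (3*s^3 - 3*s^2 - 6*s) ds = -8, giving area 8.
Total area = 5/4 + 8 = 37/4.

37/4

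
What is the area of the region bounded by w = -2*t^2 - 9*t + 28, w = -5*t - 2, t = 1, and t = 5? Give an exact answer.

The difference (-2*t^2 - 9*t + 28) - (-5*t - 2) = -2*t^2 - 4*t + 30 changes sign at t = 3 inside [1, 5], so split the integral there.
∫[1,3] (-2*t^2 - 4*t + 30) dt = 80/3.
∫[3,5] (-2*t^2 - 4*t + 30) dt = -112/3; the area of that piece is 112/3.
Total area = 80/3 + 112/3 = 64.

64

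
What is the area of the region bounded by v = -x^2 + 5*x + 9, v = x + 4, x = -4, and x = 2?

The difference (-x^2 + 5*x + 9) - (x + 4) = -x^2 + 4*x + 5 changes sign at x = -1 inside [-4, 2], so split the integral there.
∫[-4,-1] (-x^2 + 4*x + 5) dx = -36; the area of that piece is 36.
∫[-1,2] (-x^2 + 4*x + 5) dx = 18.
Total area = 36 + 18 = 54.

54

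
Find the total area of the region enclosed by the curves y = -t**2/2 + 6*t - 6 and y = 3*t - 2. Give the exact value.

2/3

Set the curves equal: -t**2/2 + 6*t - 6 = 3*t - 2, so -t**2/2 + 3*t - 4 = 0, which factors as -(t - 4)*(t - 2)/2 = 0. The curves meet at t = 2, 4.
On [2, 4], y = -t**2/2 + 6*t - 6 is on top; that piece has area ∫[2,4] (-t**2/2 + 3*t - 4) dt = 2/3.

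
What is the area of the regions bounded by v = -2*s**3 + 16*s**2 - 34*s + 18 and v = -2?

71/3

Set the curves equal: -2*s**3 + 16*s**2 - 34*s + 18 = -2, so -2*s**3 + 16*s**2 - 34*s + 20 = 0, which factors as -2*(s - 5)*(s - 2)*(s - 1) = 0. The curves meet at s = 1, 2, 5.
On [1, 2], v = -2 is on top; that piece has area ∫[1,2] (-(-2*s**3 + 16*s**2 - 34*s + 20)) ds = 7/6.
On [2, 5], v = -2*s**3 + 16*s**2 - 34*s + 18 is on top; that piece has area ∫[2,5] (-2*s**3 + 16*s**2 - 34*s + 20) ds = 45/2.
Total enclosed area = 7/6 + 45/2 = 71/3.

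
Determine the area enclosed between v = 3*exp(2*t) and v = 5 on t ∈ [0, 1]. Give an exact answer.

-17/2 - 11*log(3)/2 + log(15)/2 + 9*log(5)/2 + 3*exp(2)/2

The difference (3*exp(2*t)) - (5) = 3*exp(2*t) - 5 changes sign at t = -log(3)/2 + log(5)/2 inside [0, 1], so split the integral there.
∫[0,-log(3)/2 + log(5)/2] (3*exp(2*t) - 5) dt = log(9*sqrt(15)/125) + 1; the area of that piece is -1 + log(25*sqrt(15)/27).
∫[-log(3)/2 + log(5)/2,1] (3*exp(2*t) - 5) dt = -15/2 - 5*log(3)/2 + 5*log(5)/2 + 3*exp(2)/2.
Total area = (-1 + log(25*sqrt(15)/27)) + (-15/2 - 5*log(3)/2 + 5*log(5)/2 + 3*exp(2)/2) = -17/2 - 11*log(3)/2 + log(15)/2 + 9*log(5)/2 + 3*exp(2)/2.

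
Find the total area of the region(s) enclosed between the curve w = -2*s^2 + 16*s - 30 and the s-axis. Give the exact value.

8/3

The curve meets the s-axis where -2*s^2 + 16*s - 30 = 0, i.e. -2*(s - 5)*(s - 3) = 0, at s = 3, 5.
On [3, 5] the curve lies above the axis; ∫[3,5] (-2*s^2 + 16*s - 30) ds = 8/3, giving area 8/3.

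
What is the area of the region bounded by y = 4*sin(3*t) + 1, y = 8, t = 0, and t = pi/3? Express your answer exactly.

On [0, pi/3], (4*sin(3*t) + 1) - (8) = 4*sin(3*t) - 7 is ≤ 0 throughout, so the area is a single integral of |4*sin(3*t) - 7|.
∫[0,pi/3] (4*sin(3*t) - 7) dt = 8/3 - 7*pi/3; the area of that piece is -8/3 + 7*pi/3.

-8/3 + 7*pi/3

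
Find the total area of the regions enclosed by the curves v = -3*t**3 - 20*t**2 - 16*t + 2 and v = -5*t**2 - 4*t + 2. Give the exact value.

71/2

Set the curves equal: -3*t**3 - 20*t**2 - 16*t + 2 = -5*t**2 - 4*t + 2, so -3*t**3 - 15*t**2 - 12*t = 0, which factors as -3*t*(t + 1)*(t + 4) = 0. The curves meet at t = -4, -1, 0.
On [-4, -1], v = -5*t**2 - 4*t + 2 is on top; that piece has area ∫[-4,-1] (-(-3*t**3 - 15*t**2 - 12*t)) dt = 135/4.
On [-1, 0], v = -3*t**3 - 20*t**2 - 16*t + 2 is on top; that piece has area ∫[-1,0] (-3*t**3 - 15*t**2 - 12*t) dt = 7/4.
Total enclosed area = 135/4 + 7/4 = 71/2.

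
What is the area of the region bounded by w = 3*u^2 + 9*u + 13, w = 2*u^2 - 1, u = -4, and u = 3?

223/2

The difference (3*u^2 + 9*u + 13) - (2*u^2 - 1) = u^2 + 9*u + 14 changes sign at u = -2 inside [-4, 3], so split the integral there.
∫[-4,-2] (u^2 + 9*u + 14) du = -22/3; the area of that piece is 22/3.
∫[-2,3] (u^2 + 9*u + 14) du = 625/6.
Total area = 22/3 + 625/6 = 223/2.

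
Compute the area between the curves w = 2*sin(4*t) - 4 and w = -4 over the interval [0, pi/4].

1

On [0, pi/4], (2*sin(4*t) - 4) - (-4) = 2*sin(4*t) is ≥ 0 throughout, so the area is a single integral of |2*sin(4*t)|.
∫[0,pi/4] (2*sin(4*t)) dt = 1.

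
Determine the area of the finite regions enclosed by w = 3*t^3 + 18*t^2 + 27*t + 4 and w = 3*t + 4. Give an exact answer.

24

Set the curves equal: 3*t^3 + 18*t^2 + 27*t + 4 = 3*t + 4, so 3*t^3 + 18*t^2 + 24*t = 0, which factors as 3*t*(t + 2)*(t + 4) = 0. The curves meet at t = -4, -2, 0.
On [-4, -2], w = 3*t^3 + 18*t^2 + 27*t + 4 is on top; that piece has area ∫[-4,-2] (3*t^3 + 18*t^2 + 24*t) dt = 12.
On [-2, 0], w = 3*t + 4 is on top; that piece has area ∫[-2,0] (-(3*t^3 + 18*t^2 + 24*t)) dt = 12.
Total enclosed area = 12 + 12 = 24.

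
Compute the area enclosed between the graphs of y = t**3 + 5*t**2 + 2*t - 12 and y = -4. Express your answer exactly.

Set the curves equal: t**3 + 5*t**2 + 2*t - 12 = -4, so t**3 + 5*t**2 + 2*t - 8 = 0, which factors as (t - 1)*(t + 2)*(t + 4) = 0. The curves meet at t = -4, -2, 1.
On [-4, -2], y = t**3 + 5*t**2 + 2*t - 12 is on top; that piece has area ∫[-4,-2] (t**3 + 5*t**2 + 2*t - 8) dt = 16/3.
On [-2, 1], y = -4 is on top; that piece has area ∫[-2,1] (-(t**3 + 5*t**2 + 2*t - 8)) dt = 63/4.
Total enclosed area = 16/3 + 63/4 = 253/12.

253/12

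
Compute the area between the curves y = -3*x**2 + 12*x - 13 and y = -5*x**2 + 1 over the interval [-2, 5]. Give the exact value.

The difference (-3*x**2 + 12*x - 13) - (-5*x**2 + 1) = 2*x**2 + 12*x - 14 changes sign at x = 1 inside [-2, 5], so split the integral there.
∫[-2,1] (2*x**2 + 12*x - 14) dx = -54; the area of that piece is 54.
∫[1,5] (2*x**2 + 12*x - 14) dx = 512/3.
Total area = 54 + 512/3 = 674/3.

674/3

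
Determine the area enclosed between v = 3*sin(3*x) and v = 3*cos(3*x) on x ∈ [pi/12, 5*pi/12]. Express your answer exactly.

On [pi/12, 5*pi/12], (3*sin(3*x)) - (3*cos(3*x)) = 3*sin(3*x) - 3*cos(3*x) is ≥ 0 throughout, so the area is a single integral of |3*sin(3*x) - 3*cos(3*x)|.
∫[pi/12,5*pi/12] (3*sin(3*x) - 3*cos(3*x)) dx = 2*sqrt(2).

2*sqrt(2)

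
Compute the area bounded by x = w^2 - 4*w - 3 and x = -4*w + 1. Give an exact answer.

32/3

Both boundary curves give x as a function of w, so integrate with respect to w. Setting them equal: w^2 - 4 = 0, i.e. (w - 2)*(w + 2) = 0, so they meet at w = -2, 2.
For w in [-2, 2], x = w^2 - 4*w - 3 is on the left; area = ∫[-2,2] (-(w^2 - 4)) dw = 32/3.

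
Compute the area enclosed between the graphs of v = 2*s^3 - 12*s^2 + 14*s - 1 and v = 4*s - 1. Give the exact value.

131/2

Set the curves equal: 2*s^3 - 12*s^2 + 14*s - 1 = 4*s - 1, so 2*s^3 - 12*s^2 + 10*s = 0, which factors as 2*s*(s - 5)*(s - 1) = 0. The curves meet at s = 0, 1, 5.
On [0, 1], v = 2*s^3 - 12*s^2 + 14*s - 1 is on top; that piece has area ∫[0,1] (2*s^3 - 12*s^2 + 10*s) ds = 3/2.
On [1, 5], v = 4*s - 1 is on top; that piece has area ∫[1,5] (-(2*s^3 - 12*s^2 + 10*s)) ds = 64.
Total enclosed area = 3/2 + 64 = 131/2.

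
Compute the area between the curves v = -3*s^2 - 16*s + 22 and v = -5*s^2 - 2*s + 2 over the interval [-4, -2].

On [-4, -2], (-3*s^2 - 16*s + 22) - (-5*s^2 - 2*s + 2) = 2*s^2 - 14*s + 20 is ≥ 0 throughout, so the area is a single integral of |2*s^2 - 14*s + 20|.
∫[-4,-2] (2*s^2 - 14*s + 20) ds = 484/3.

484/3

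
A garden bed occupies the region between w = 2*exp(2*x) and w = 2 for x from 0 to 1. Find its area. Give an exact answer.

On [0, 1], (2*exp(2*x)) - (2) = 2*exp(2*x) - 2 is ≥ 0 throughout, so the area is a single integral of |2*exp(2*x) - 2|.
∫[0,1] (2*exp(2*x) - 2) dx = -3 + exp(2).

-3 + exp(2)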